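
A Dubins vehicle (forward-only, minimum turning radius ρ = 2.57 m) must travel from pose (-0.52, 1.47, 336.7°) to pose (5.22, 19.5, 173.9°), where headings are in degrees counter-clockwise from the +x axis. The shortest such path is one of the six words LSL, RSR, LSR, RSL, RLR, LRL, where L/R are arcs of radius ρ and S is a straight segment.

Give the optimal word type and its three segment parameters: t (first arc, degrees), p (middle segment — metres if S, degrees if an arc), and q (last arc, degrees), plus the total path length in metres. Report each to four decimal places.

LSL: t = 94.5551°, p = 13.8487 m, q = 102.6449°, L = 22.6941 m

Let ψ = atan2(Δy, Δx) = atan2(18.03, 5.74) = 72.3407° be the start→goal bearing.
Normalize: d = |goal − start| / ρ = 18.921641/2.57 = 7.362506, α = (θ_start − ψ) mod 360° = 264.3593° = 4.613940 rad, β = (θ_goal − ψ) mod 360° = 101.5593° = 1.772544 rad.
Common terms: sin α = -0.995158, cos α = -0.098290, sin β = 0.979718, cos β = -0.200382, cos(α−β) = -0.955278, d² = 54.206498. Work in radians in the unit-radius frame; every candidate has L = ρ·(t + p + q).
LSL: p² = 2 + d² − 2cos(α−β) + 2d(sin α − sin β) = 29.036986; p = √p² = 5.388598; φ = atan2(cos β − cos α, d + sin α − sin β) = -0.018947 rad; t = (φ − α) mod 2π = 1.650298 rad, q = (β − φ) mod 2π = 1.791491 rad → L = 2.57·(1.650298 + 5.388598 + 1.791491) = 2.57·8.830387 = 22.694095 m
RSR: p² = 2 + d² − 2cos(α−β) + 2d(sin β − sin α) = 87.197124; p = √p² = 9.337940; φ = atan2(cos α − cos β, d − sin α + sin β) = 0.010933 rad; t = (α − φ) mod 2π = 4.603007 rad, q = (φ − β) mod 2π = 4.521574 rad → L = 2.57·(4.603007 + 9.337940 + 4.521574) = 2.57·18.462521 = 47.448680 m
LSR: p² = d² − 2 + 2cos(α−β) + 2d(sin α + sin β) = 50.068587; p = √p² = 7.075916; φ = atan2(−cos α − cos β, d + sin α + sin β) − atan2(−2, p) = 0.316093 rad; t = (φ − α) mod 2π = 1.985338 rad, q = (φ − β) mod 2π = 4.826734 rad → L = 2.57·(1.985338 + 7.075916 + 4.826734) = 2.57·13.887988 = 35.692128 m
RSL: p² = d² − 2 + 2cos(α−β) − 2d(sin α + sin β) = 50.523296; p = √p² = 7.107974; φ = atan2(cos α + cos β, d − sin α − sin β) − atan2(2, p) = -0.314742 rad; t = (α − φ) mod 2π = 4.928682 rad, q = (β − φ) mod 2π = 2.087286 rad → L = 2.57·(4.928682 + 7.107974 + 2.087286) = 2.57·14.123943 = 36.298533 m
RLR: c = (6 − d² + 2cos(α−β) + 2d(sin α − sin β))/8 = -9.899640, |c| > 1 → infeasible
LRL: c = (6 − d² + 2cos(α−β) − 2d(sin α − sin β))/8 = -2.629623, |c| > 1 → infeasible
Shortest: LSL with L = 22.694095 m ≈ 22.6941 m
Convert LSL to answer units (arcs ×180/π): t = 1.650298·180/π = 94.5551°, p = ρ·p = 2.57·5.388598 = 13.8487 m, q = 1.791491·180/π = 102.6449°, L = 22.6941 m.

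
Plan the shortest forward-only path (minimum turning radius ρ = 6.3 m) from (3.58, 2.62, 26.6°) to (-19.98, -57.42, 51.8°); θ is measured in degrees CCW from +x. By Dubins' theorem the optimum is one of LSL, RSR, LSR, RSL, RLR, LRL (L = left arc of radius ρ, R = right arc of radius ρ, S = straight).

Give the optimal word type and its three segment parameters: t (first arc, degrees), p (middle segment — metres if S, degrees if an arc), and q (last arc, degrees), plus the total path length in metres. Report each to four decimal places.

Let ψ = atan2(Δy, Δx) = atan2(-60.04, -23.56) = -111.4253° be the start→goal bearing.
Normalize: d = |goal − start| / ρ = 64.497095/6.3 = 10.237634, α = (θ_start − ψ) mod 360° = 138.0253° = 2.408996 rad, β = (θ_goal − ψ) mod 360° = 163.2253° = 2.848819 rad.
Common terms: sin α = 0.668802, cos α = -0.743440, sin β = 0.288609, cos β = -0.957447, cos(α−β) = 0.904827, d² = 104.809151. Work in radians in the unit-radius frame; every candidate has L = ρ·(t + p + q).
LSL: p² = 2 + d² − 2cos(α−β) + 2d(sin α − sin β) = 112.784057; p = √p² = 10.619984; φ = atan2(cos β − cos α, d + sin α − sin β) = -0.020153 rad; t = (φ − α) mod 2π = 3.854037 rad, q = (β − φ) mod 2π = 2.868971 rad → L = 6.3·(3.854037 + 10.619984 + 2.868971) = 6.3·17.342992 = 109.260850 m
RSR: p² = 2 + d² − 2cos(α−β) + 2d(sin β − sin α) = 97.214937; p = √p² = 9.859764; φ = atan2(cos α − cos β, d − sin α + sin β) = 0.021707 rad; t = (α − φ) mod 2π = 2.387289 rad, q = (φ − β) mod 2π = 3.456073 rad → L = 6.3·(2.387289 + 9.859764 + 3.456073) = 6.3·15.703126 = 98.929693 m
LSR: p² = d² − 2 + 2cos(α−β) + 2d(sin α + sin β) = 124.222065; p = √p² = 11.145495; φ = atan2(−cos α − cos β, d + sin α + sin β) − atan2(−2, p) = 0.328334 rad; t = (φ − α) mod 2π = 4.202524 rad, q = (φ − β) mod 2π = 3.762701 rad → L = 6.3·(4.202524 + 11.145495 + 3.762701) = 6.3·19.110719 = 120.397532 m
RSL: p² = d² − 2 + 2cos(α−β) − 2d(sin α + sin β) = 85.015545; p = √p² = 9.220387; φ = atan2(cos α + cos β, d − sin α − sin β) − atan2(2, p) = -0.394871 rad; t = (α − φ) mod 2π = 2.803866 rad, q = (β − φ) mod 2π = 3.243689 rad → L = 6.3·(2.803866 + 9.220387 + 3.243689) = 6.3·15.267943 = 96.188044 m
RLR: c = (6 − d² + 2cos(α−β) + 2d(sin α − sin β))/8 = -11.151867, |c| > 1 → infeasible
LRL: c = (6 − d² + 2cos(α−β) − 2d(sin α − sin β))/8 = -13.098007, |c| > 1 → infeasible
Shortest: RSL with L = 96.188044 m ≈ 96.1880 m
Convert RSL to answer units (arcs ×180/π): t = 2.803866·180/π = 160.6497°, p = ρ·p = 6.3·9.220387 = 58.0884 m, q = 3.243689·180/π = 185.8497°, L = 96.1880 m.

RSL: t = 160.6497°, p = 58.0884 m, q = 185.8497°, L = 96.1880 m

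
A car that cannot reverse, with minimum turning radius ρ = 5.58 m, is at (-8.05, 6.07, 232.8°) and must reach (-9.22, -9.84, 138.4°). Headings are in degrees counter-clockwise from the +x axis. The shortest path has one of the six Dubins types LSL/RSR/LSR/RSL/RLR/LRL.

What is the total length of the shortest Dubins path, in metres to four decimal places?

Let ψ = atan2(Δy, Δx) = atan2(-15.91, -1.17) = -94.2059° be the start→goal bearing.
Normalize: d = |goal − start| / ρ = 15.952962/5.58 = 2.858954, α = (θ_start − ψ) mod 360° = 327.0059° = 5.707329 rad, β = (θ_goal − ψ) mod 360° = 232.6059° = 4.059739 rad.
Common terms: sin α = -0.544553, cos α = 0.838726, sin β = -0.794477, cos β = -0.607294, cos(α−β) = -0.076719, d² = 8.173617. Work in radians in the unit-radius frame; every candidate has L = ρ·(t + p + q).
LSL: p² = 2 + d² − 2cos(α−β) + 2d(sin α − sin β) = 11.756098; p = √p² = 3.428717; φ = atan2(cos β − cos α, d + sin α − sin β) = -0.435361 rad; t = (φ − α) mod 2π = 0.140494 rad, q = (β − φ) mod 2π = 4.495100 rad → L = 5.58·(0.140494 + 3.428717 + 4.495100) = 5.58·8.064311 = 44.998856 m
RSR: p² = 2 + d² − 2cos(α−β) + 2d(sin β − sin α) = 8.898012; p = √p² = 2.982954; φ = atan2(cos α − cos β, d − sin α + sin β) = 0.506090 rad; t = (α − φ) mod 2π = 5.201239 rad, q = (φ − β) mod 2π = 2.729537 rad → L = 5.58·(5.201239 + 2.982954 + 2.729537) = 5.58·10.913730 = 60.898612 m
LSR: p² = d² − 2 + 2cos(α−β) + 2d(sin α + sin β) = -1.636271 < 0 → infeasible
RSL: p² = d² − 2 + 2cos(α−β) − 2d(sin α + sin β) = 13.676628; p = √p² = 3.698193; φ = atan2(cos α + cos β, d − sin α − sin β) − atan2(2, p) = -0.440682 rad; t = (α − φ) mod 2π = 6.148012 rad, q = (β − φ) mod 2π = 4.500421 rad → L = 5.58·(6.148012 + 3.698193 + 4.500421) = 5.58·14.346625 = 80.054169 m
RLR: c = (6 − d² + 2cos(α−β) + 2d(sin α − sin β))/8 = -0.112252; p = 2π − arccos c = 4.599900 rad; φ = atan2(cos α − cos β, d − sin α + sin β) = 0.506090 rad; t = (α − φ + p/2) mod 2π = 1.218004 rad, q = (α − β − t + p) mod 2π = 5.029487 rad → L = 5.58·(1.218004 + 4.599900 + 5.029487) = 5.58·10.847392 = 60.528445 m
LRL: c = (6 − d² + 2cos(α−β) − 2d(sin α − sin β))/8 = -0.469512; p = 2π − arccos c = 4.223651 rad; φ = atan2(cos β − cos α, d + sin α − sin β) = -0.435361 rad; t = (φ − α + p/2) mod 2π = 2.252320 rad, q = (β − α − t + p) mod 2π = 0.323740 rad → L = 5.58·(2.252320 + 4.223651 + 0.323740) = 5.58·6.799711 = 37.942386 m
Shortest: LRL with L = 37.942386 m ≈ 37.9424 m

37.9424 m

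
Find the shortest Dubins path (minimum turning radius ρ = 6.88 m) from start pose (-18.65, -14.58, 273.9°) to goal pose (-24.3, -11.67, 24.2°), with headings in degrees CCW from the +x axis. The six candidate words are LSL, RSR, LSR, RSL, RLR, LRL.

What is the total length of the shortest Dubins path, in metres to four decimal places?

Let ψ = atan2(Δy, Δx) = atan2(2.91, -5.65) = 152.7495° be the start→goal bearing.
Normalize: d = |goal − start| / ρ = 6.355360/6.88 = 0.923744, α = (θ_start − ψ) mod 360° = 121.1505° = 2.114475 rad, β = (θ_goal − ψ) mod 360° = 231.4505° = 4.039573 rad.
Common terms: sin α = 0.855812, cos α = -0.517287, sin β = -0.782070, cos β = -0.623191, cos(α−β) = -0.346936, d² = 0.853303. Work in radians in the unit-radius frame; every candidate has L = ρ·(t + p + q).
LSL: p² = 2 + d² − 2cos(α−β) + 2d(sin α − sin β) = 6.573142; p = √p² = 2.563814; φ = atan2(cos β − cos α, d + sin α − sin β) = -0.041319 rad; t = (φ − α) mod 2π = 4.127392 rad, q = (β − φ) mod 2π = 4.080892 rad → L = 6.88·(4.127392 + 2.563814 + 4.080892) = 6.88·10.772097 = 74.112030 m
RSR: p² = 2 + d² − 2cos(α−β) + 2d(sin β − sin α) = 0.521208; p = √p² = 0.721947; φ = atan2(cos α − cos β, d − sin α + sin β) = 2.994370 rad; t = (α − φ) mod 2π = 5.403290 rad, q = (φ − β) mod 2π = 5.237982 rad → L = 6.88·(5.403290 + 0.721947 + 5.237982) = 6.88·11.363220 = 78.178951 m
LSR: p² = d² − 2 + 2cos(α−β) + 2d(sin α + sin β) = -1.704330 < 0 → infeasible
RSL: p² = d² − 2 + 2cos(α−β) − 2d(sin α + sin β) = -1.976805 < 0 → infeasible
RLR: c = (6 − d² + 2cos(α−β) + 2d(sin α − sin β))/8 = 0.934849; p = 2π − arccos c = 5.920223 rad; φ = atan2(cos α − cos β, d − sin α + sin β) = 2.994370 rad; t = (α − φ + p/2) mod 2π = 2.080216 rad, q = (α − β − t + p) mod 2π = 1.914908 rad → L = 6.88·(2.080216 + 5.920223 + 1.914908) = 6.88·9.915347 = 68.217588 m
LRL: c = (6 − d² + 2cos(α−β) − 2d(sin α − sin β))/8 = 0.178357; p = 2π − arccos c = 4.891706 rad; φ = atan2(cos β − cos α, d + sin α − sin β) = -0.041319 rad; t = (φ − α + p/2) mod 2π = 0.290059 rad, q = (β − α − t + p) mod 2π = 0.243559 rad → L = 6.88·(0.290059 + 4.891706 + 0.243559) = 6.88·5.425324 = 37.326231 m
Shortest: LRL with L = 37.326231 m ≈ 37.3262 m

37.3262 m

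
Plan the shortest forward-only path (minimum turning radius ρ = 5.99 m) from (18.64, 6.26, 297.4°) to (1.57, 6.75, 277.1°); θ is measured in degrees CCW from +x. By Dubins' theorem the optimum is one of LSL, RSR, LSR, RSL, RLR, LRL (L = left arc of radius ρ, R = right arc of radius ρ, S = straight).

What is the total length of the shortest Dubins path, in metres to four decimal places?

Let ψ = atan2(Δy, Δx) = atan2(0.49, -17.07) = 178.3558° be the start→goal bearing.
Normalize: d = |goal − start| / ρ = 17.077031/5.99 = 2.850923, α = (θ_start − ψ) mod 360° = 119.0442° = 2.077714 rad, β = (θ_goal − ψ) mod 360° = 98.7442° = 1.723412 rad.
Common terms: sin α = 0.874245, cos α = -0.485485, sin β = 0.988377, cos β = -0.152024, cos(α−β) = 0.937889, d² = 8.127764. Work in radians in the unit-radius frame; every candidate has L = ρ·(t + p + q).
LSL: p² = 2 + d² − 2cos(α−β) + 2d(sin α − sin β) = 7.601225; p = √p² = 2.757032; φ = atan2(cos β − cos α, d + sin α − sin β) = 0.121246 rad; t = (φ − α) mod 2π = 4.326717 rad, q = (β − φ) mod 2π = 1.602166 rad → L = 5.99·(4.326717 + 2.757032 + 1.602166) = 5.99·8.685915 = 52.028633 m
RSR: p² = 2 + d² − 2cos(α−β) + 2d(sin β − sin α) = 8.902748; p = √p² = 2.983747; φ = atan2(cos α − cos β, d − sin α + sin β) = -0.111993 rad; t = (α − φ) mod 2π = 2.189707 rad, q = (φ − β) mod 2π = 4.447780 rad → L = 5.99·(2.189707 + 2.983747 + 4.447780) = 5.99·9.621234 = 57.631194 m
LSR: p² = d² − 2 + 2cos(α−β) + 2d(sin α + sin β) = 18.623927; p = √p² = 4.315545; φ = atan2(−cos α − cos β, d + sin α + sin β) − atan2(−2, p) = 0.568410 rad; t = (φ − α) mod 2π = 4.773881 rad, q = (φ − β) mod 2π = 5.128183 rad → L = 5.99·(4.773881 + 4.315545 + 5.128183) = 5.99·14.217609 = 85.163475 m
RSL: p² = d² − 2 + 2cos(α−β) − 2d(sin α + sin β) = -2.616842 < 0 → infeasible
RLR: c = (6 − d² + 2cos(α−β) + 2d(sin α − sin β))/8 = -0.112844; p = 2π − arccos c = 4.599305 rad; φ = atan2(cos α − cos β, d − sin α + sin β) = -0.111993 rad; t = (α − φ + p/2) mod 2π = 4.489359 rad, q = (α − β − t + p) mod 2π = 0.464247 rad → L = 5.99·(4.489359 + 4.599305 + 0.464247) = 5.99·9.552911 = 57.221937 m
LRL: c = (6 − d² + 2cos(α−β) − 2d(sin α − sin β))/8 = 0.049847; p = 2π − arccos c = 4.762257 rad; φ = atan2(cos β − cos α, d + sin α − sin β) = 0.121246 rad; t = (φ − α + p/2) mod 2π = 0.424660 rad, q = (β − α − t + p) mod 2π = 3.983294 rad → L = 5.99·(0.424660 + 4.762257 + 3.983294) = 5.99·9.170211 = 54.929565 m
Shortest: LSL with L = 52.028633 m ≈ 52.0286 m

52.0286 m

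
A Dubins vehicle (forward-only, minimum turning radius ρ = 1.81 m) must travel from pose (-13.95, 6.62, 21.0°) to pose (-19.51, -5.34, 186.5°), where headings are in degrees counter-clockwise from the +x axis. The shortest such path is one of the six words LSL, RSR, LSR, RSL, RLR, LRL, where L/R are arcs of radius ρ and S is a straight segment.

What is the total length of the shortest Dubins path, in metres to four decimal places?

Let ψ = atan2(Δy, Δx) = atan2(-11.96, -5.56) = -114.9329° be the start→goal bearing.
Normalize: d = |goal − start| / ρ = 13.189208/1.81 = 7.286855, α = (θ_start − ψ) mod 360° = 135.9329° = 2.372477 rad, β = (θ_goal − ψ) mod 360° = 301.4329° = 5.260997 rad.
Common terms: sin α = 0.695500, cos α = -0.718526, sin β = -0.853251, cos β = 0.521500, cos(α−β) = -0.968148, d² = 53.098257. Work in radians in the unit-radius frame; every candidate has L = ρ·(t + p + q).
LSL: p² = 2 + d² − 2cos(α−β) + 2d(sin α − sin β) = 79.605608; p = √p² = 8.922198; φ = atan2(cos β − cos α, d + sin α − sin β) = 0.139433 rad; t = (φ − α) mod 2π = 4.050142 rad, q = (β − φ) mod 2π = 5.121563 rad → L = 1.81·(4.050142 + 8.922198 + 5.121563) = 1.81·18.093903 = 32.749964 m
RSR: p² = 2 + d² − 2cos(α−β) + 2d(sin β − sin α) = 34.463496; p = √p² = 5.870562; φ = atan2(cos α − cos β, d − sin α + sin β) = -0.212831 rad; t = (α − φ) mod 2π = 2.585308 rad, q = (φ − β) mod 2π = 0.809358 rad → L = 1.81·(2.585308 + 5.870562 + 0.809358) = 1.81·9.265227 = 16.770061 m
LSR: p² = d² − 2 + 2cos(α−β) + 2d(sin α + sin β) = 46.862941; p = √p² = 6.845651; φ = atan2(−cos α − cos β, d + sin α + sin β) − atan2(−2, p) = 0.311875 rad; t = (φ − α) mod 2π = 4.222584 rad, q = (φ − β) mod 2π = 1.334064 rad → L = 1.81·(4.222584 + 6.845651 + 1.334064) = 1.81·12.402298 = 22.448160 m
RSL: p² = d² − 2 + 2cos(α−β) − 2d(sin α + sin β) = 51.460982; p = √p² = 7.173631; φ = atan2(cos α + cos β, d − sin α − sin β) − atan2(2, p) = -0.298354 rad; t = (α − φ) mod 2π = 2.670831 rad, q = (β − φ) mod 2π = 5.559351 rad → L = 1.81·(2.670831 + 7.173631 + 5.559351) = 1.81·15.403813 = 27.880901 m
RLR: c = (6 − d² + 2cos(α−β) + 2d(sin α − sin β))/8 = -3.307937, |c| > 1 → infeasible
LRL: c = (6 − d² + 2cos(α−β) − 2d(sin α − sin β))/8 = -8.950701, |c| > 1 → infeasible
Shortest: RSR with L = 16.770061 m ≈ 16.7701 m

16.7701 m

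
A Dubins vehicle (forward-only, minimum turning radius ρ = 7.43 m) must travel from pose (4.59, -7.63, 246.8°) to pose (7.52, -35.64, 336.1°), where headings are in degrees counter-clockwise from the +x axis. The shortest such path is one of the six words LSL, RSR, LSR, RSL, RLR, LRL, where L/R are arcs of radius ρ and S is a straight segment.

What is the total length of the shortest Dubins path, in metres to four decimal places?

29.8919 m

Let ψ = atan2(Δy, Δx) = atan2(-28.01, 2.93) = -84.0283° be the start→goal bearing.
Normalize: d = |goal − start| / ρ = 28.162830/7.43 = 3.790421, α = (θ_start − ψ) mod 360° = 330.8283° = 5.774042 rad, β = (θ_goal − ψ) mod 360° = 60.1283° = 1.049436 rad.
Common terms: sin α = -0.487429, cos α = 0.873163, sin β = 0.867143, cos β = 0.498060, cos(α−β) = 0.012217, d² = 14.367293. Work in radians in the unit-radius frame; every candidate has L = ρ·(t + p + q).
LSL: p² = 2 + d² − 2cos(α−β) + 2d(sin α − sin β) = 6.074066; p = √p² = 2.464562; φ = atan2(cos β − cos α, d + sin α − sin β) = -0.152792 rad; t = (φ − α) mod 2π = 0.356351 rad, q = (β − φ) mod 2π = 1.202228 rad → L = 7.43·(0.356351 + 2.464562 + 1.202228) = 7.43·4.023141 = 29.891938 m
RSR: p² = 2 + d² − 2cos(α−β) + 2d(sin β − sin α) = 26.611653; p = √p² = 5.158648; φ = atan2(cos α − cos β, d − sin α + sin β) = 0.072778 rad; t = (α − φ) mod 2π = 5.701265 rad, q = (φ − β) mod 2π = 5.306527 rad → L = 7.43·(5.701265 + 5.158648 + 5.306527) = 7.43·16.166440 = 120.116649 m
LSR: p² = d² − 2 + 2cos(α−β) + 2d(sin α + sin β) = 15.270276; p = √p² = 3.907720; φ = atan2(−cos α − cos β, d + sin α + sin β) − atan2(−2, p) = 0.155366 rad; t = (φ − α) mod 2π = 0.664509 rad, q = (φ − β) mod 2π = 5.389115 rad → L = 7.43·(0.664509 + 3.907720 + 5.389115) = 7.43·9.961344 = 74.012786 m
RSL: p² = d² − 2 + 2cos(α−β) − 2d(sin α + sin β) = 9.513179; p = √p² = 3.084344; φ = atan2(cos α + cos β, d − sin α − sin β) − atan2(2, p) = -0.193016 rad; t = (α − φ) mod 2π = 5.967058 rad, q = (β − φ) mod 2π = 1.242452 rad → L = 7.43·(5.967058 + 3.084344 + 1.242452) = 7.43·10.293855 = 76.483339 m
RLR: c = (6 − d² + 2cos(α−β) + 2d(sin α − sin β))/8 = -2.326457, |c| > 1 → infeasible
LRL: c = (6 − d² + 2cos(α−β) − 2d(sin α − sin β))/8 = 0.240742; p = 2π − arccos c = 4.955519 rad; φ = atan2(cos β − cos α, d + sin α − sin β) = -0.152792 rad; t = (φ − α + p/2) mod 2π = 2.834110 rad, q = (β − α − t + p) mod 2π = 3.679988 rad → L = 7.43·(2.834110 + 4.955519 + 3.679988) = 7.43·11.469617 = 85.219254 m
Shortest: LSL with L = 29.891938 m ≈ 29.8919 m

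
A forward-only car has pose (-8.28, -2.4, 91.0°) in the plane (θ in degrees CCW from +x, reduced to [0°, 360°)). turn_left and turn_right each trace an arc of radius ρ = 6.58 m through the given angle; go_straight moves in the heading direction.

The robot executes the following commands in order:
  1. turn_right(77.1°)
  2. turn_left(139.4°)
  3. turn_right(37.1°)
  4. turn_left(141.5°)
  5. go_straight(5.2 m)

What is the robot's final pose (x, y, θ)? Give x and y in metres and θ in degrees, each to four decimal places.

(-18.2940, 12.7571, 257.7000°)

set_pose: (x, y, θ) = (-8.2800, -2.4000, 91.0000°), ρ = 6.58
turn_right(77.1°): centre at ρ to the right, rotate −77.1° → (-3.2817, 4.1022, 13.9000°)
turn_left(139.4°): centre at ρ to the left, rotate +139.4° → (-1.9059, 16.3678, 153.3000°)
turn_right(37.1°): centre at ρ to the right, rotate −37.1° → (-4.8533, 19.3411, 116.2000°)
turn_left(141.5°): centre at ρ to the left, rotate +141.5° → (-17.1862, 17.8378, 257.7000°)
go_straight(5.2): x += 5.2·cos θ, y += 5.2·sin θ → (-18.2940, 12.7571, 257.7000°)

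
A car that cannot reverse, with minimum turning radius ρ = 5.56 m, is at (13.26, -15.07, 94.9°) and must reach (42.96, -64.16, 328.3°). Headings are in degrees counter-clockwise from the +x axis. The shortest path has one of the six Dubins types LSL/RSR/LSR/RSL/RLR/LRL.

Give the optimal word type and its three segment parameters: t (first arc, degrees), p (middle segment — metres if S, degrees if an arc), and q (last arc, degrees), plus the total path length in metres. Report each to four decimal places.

RSL: t = 166.0233°, p = 51.1850 m, q = 39.4233°, L = 71.1216 m

Let ψ = atan2(Δy, Δx) = atan2(-49.09, 29.70) = -58.8256° be the start→goal bearing.
Normalize: d = |goal − start| / ρ = 57.375239/5.56 = 10.319288, α = (θ_start − ψ) mod 360° = 153.7256° = 2.683018 rad, β = (θ_goal − ψ) mod 360° = 27.1256° = 0.473431 rad.
Common terms: sin α = 0.442671, cos α = -0.896684, sin β = 0.455942, cos β = 0.890009, cos(α−β) = -0.596225, d² = 106.487698. Work in radians in the unit-radius frame; every candidate has L = ρ·(t + p + q).
LSL: p² = 2 + d² − 2cos(α−β) + 2d(sin α − sin β) = 109.406237; p = √p² = 10.459744; φ = atan2(cos β − cos α, d + sin α − sin β) = 0.171658 rad; t = (φ − α) mod 2π = 3.771826 rad, q = (β − φ) mod 2π = 0.301773 rad → L = 5.56·(3.771826 + 10.459744 + 0.301773) = 5.56·14.533342 = 80.805382 m
RSR: p² = 2 + d² − 2cos(α−β) + 2d(sin β − sin α) = 109.954058; p = √p² = 10.485898; φ = atan2(cos α − cos β, d − sin α + sin β) = -0.171226 rad; t = (α − φ) mod 2π = 2.854243 rad, q = (φ − β) mod 2π = 5.638529 rad → L = 5.56·(2.854243 + 10.485898 + 5.638529) = 5.56·18.978670 = 105.521406 m
LSR: p² = d² − 2 + 2cos(α−β) + 2d(sin α + sin β) = 121.841345; p = √p² = 11.038177; φ = atan2(−cos α − cos β, d + sin α + sin β) − atan2(−2, p) = 0.179840 rad; t = (φ − α) mod 2π = 3.780007 rad, q = (φ − β) mod 2π = 5.989594 rad → L = 5.56·(3.780007 + 11.038177 + 5.989594) = 5.56·20.807778 = 115.691247 m
RSL: p² = d² − 2 + 2cos(α−β) − 2d(sin α + sin β) = 84.749152; p = √p² = 9.205930; φ = atan2(cos α + cos β, d − sin α − sin β) − atan2(2, p) = -0.214636 rad; t = (α − φ) mod 2π = 2.897653 rad, q = (β − φ) mod 2π = 0.688066 rad → L = 5.56·(2.897653 + 9.205930 + 0.688066) = 5.56·12.791650 = 71.121573 m
RLR: c = (6 − d² + 2cos(α−β) + 2d(sin α − sin β))/8 = -12.744257, |c| > 1 → infeasible
LRL: c = (6 − d² + 2cos(α−β) − 2d(sin α − sin β))/8 = -12.675780, |c| > 1 → infeasible
Shortest: RSL with L = 71.121573 m ≈ 71.1216 m
Convert RSL to answer units (arcs ×180/π): t = 2.897653·180/π = 166.0233°, p = ρ·p = 5.56·9.205930 = 51.1850 m, q = 0.688066·180/π = 39.4233°, L = 71.1216 m.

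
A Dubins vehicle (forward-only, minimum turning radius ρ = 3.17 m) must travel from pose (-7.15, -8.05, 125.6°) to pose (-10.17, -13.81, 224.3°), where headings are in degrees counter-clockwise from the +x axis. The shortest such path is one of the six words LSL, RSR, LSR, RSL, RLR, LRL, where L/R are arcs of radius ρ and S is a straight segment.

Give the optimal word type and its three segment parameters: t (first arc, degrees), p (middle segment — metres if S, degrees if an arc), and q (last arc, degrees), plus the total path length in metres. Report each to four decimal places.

RLR: t = 43.0078°, p = 263.4950°, q = 121.7872°, L = 23.6960 m

Let ψ = atan2(Δy, Δx) = atan2(-5.76, -3.02) = -117.6683° be the start→goal bearing.
Normalize: d = |goal − start| / ρ = 6.503691/3.17 = 2.051638, α = (θ_start − ψ) mod 360° = 243.2683° = 4.245832 rad, β = (θ_goal − ψ) mod 360° = 341.9683° = 5.968472 rad.
Common terms: sin α = -0.893122, cos α = -0.449814, sin β = -0.309544, cos β = 0.950885, cos(α−β) = -0.151261, d² = 4.209217. Work in radians in the unit-radius frame; every candidate has L = ρ·(t + p + q).
LSL: p² = 2 + d² − 2cos(α−β) + 2d(sin α − sin β) = 4.117154; p = √p² = 2.029077; φ = atan2(cos β − cos α, d + sin α − sin β) = 0.761922 rad; t = (φ − α) mod 2π = 2.799275 rad, q = (β − φ) mod 2π = 5.206550 rad → L = 3.17·(2.799275 + 2.029077 + 5.206550) = 3.17·10.034902 = 31.810641 m
RSR: p² = 2 + d² − 2cos(α−β) + 2d(sin β − sin α) = 8.906323; p = √p² = 2.984346; φ = atan2(cos α − cos β, d − sin α + sin β) = -0.488553 rad; t = (α − φ) mod 2π = 4.734385 rad, q = (φ − β) mod 2π = 6.109345 rad → L = 3.17·(4.734385 + 2.984346 + 6.109345) = 3.17·13.828077 = 43.835004 m
LSR: p² = d² − 2 + 2cos(α−β) + 2d(sin α + sin β) = -3.028174 < 0 → infeasible
RSL: p² = d² − 2 + 2cos(α−β) − 2d(sin α + sin β) = 6.841565; p = √p² = 2.615639; φ = atan2(cos α + cos β, d − sin α − sin β) − atan2(2, p) = -0.500028 rad; t = (α − φ) mod 2π = 4.745860 rad, q = (β − φ) mod 2π = 0.185315 rad → L = 3.17·(4.745860 + 2.615639 + 0.185315) = 3.17·7.546813 = 23.923397 m
RLR: c = (6 − d² + 2cos(α−β) + 2d(sin α − sin β))/8 = -0.113290; p = 2π − arccos c = 4.598855 rad; φ = atan2(cos α − cos β, d − sin α + sin β) = -0.488553 rad; t = (α − φ + p/2) mod 2π = 0.750627 rad, q = (α − β − t + p) mod 2π = 2.125587 rad → L = 3.17·(0.750627 + 4.598855 + 2.125587) = 3.17·7.475070 = 23.695971 m
LRL: c = (6 − d² + 2cos(α−β) − 2d(sin α − sin β))/8 = 0.485356; p = 2π − arccos c = 5.219159 rad; φ = atan2(cos β − cos α, d + sin α − sin β) = 0.761922 rad; t = (φ − α + p/2) mod 2π = 5.408854 rad, q = (β − α − t + p) mod 2π = 1.532945 rad → L = 3.17·(5.408854 + 5.219159 + 1.532945) = 3.17·12.160958 = 38.550237 m
Shortest: RLR with L = 23.695971 m ≈ 23.6960 m
Convert RLR to answer units (arcs ×180/π): t = 0.750627·180/π = 43.0078°, p = 4.598855·180/π = 263.4950°, q = 2.125587·180/π = 121.7872°, L = 23.6960 m.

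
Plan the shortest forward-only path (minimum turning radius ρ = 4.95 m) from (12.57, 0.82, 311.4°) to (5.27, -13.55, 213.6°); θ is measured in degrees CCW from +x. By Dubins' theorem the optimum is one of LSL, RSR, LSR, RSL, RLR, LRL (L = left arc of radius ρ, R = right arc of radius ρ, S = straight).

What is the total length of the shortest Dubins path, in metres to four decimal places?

17.8648 m

Let ψ = atan2(Δy, Δx) = atan2(-14.37, -7.30) = -116.9307° be the start→goal bearing.
Normalize: d = |goal − start| / ρ = 16.117906/4.95 = 3.256143, α = (θ_start − ψ) mod 360° = 68.3307° = 1.192596 rad, β = (θ_goal − ψ) mod 360° = 330.5307° = 5.768849 rad.
Common terms: sin α = 0.929331, cos α = 0.369249, sin β = -0.491957, cos β = 0.870619, cos(α−β) = -0.135716, d² = 10.602465. Work in radians in the unit-radius frame; every candidate has L = ρ·(t + p + q).
LSL: p² = 2 + d² − 2cos(α−β) + 2d(sin α − sin β) = 22.129727; p = √p² = 4.704224; φ = atan2(cos β − cos α, d + sin α − sin β) = 0.106782 rad; t = (φ − α) mod 2π = 5.197371 rad, q = (β − φ) mod 2π = 5.662067 rad → L = 4.95·(5.197371 + 4.704224 + 5.662067) = 4.95·15.563663 = 77.040132 m
RSR: p² = 2 + d² − 2cos(α−β) + 2d(sin β − sin α) = 3.618065; p = √p² = 1.902121; φ = atan2(cos α − cos β, d − sin α + sin β) = -0.266737 rad; t = (α − φ) mod 2π = 1.459332 rad, q = (φ − β) mod 2π = 0.247600 rad → L = 4.95·(1.459332 + 1.902121 + 0.247600) = 4.95·3.609053 = 17.864813 m
LSR: p² = d² − 2 + 2cos(α−β) + 2d(sin α + sin β) = 11.179334; p = √p² = 3.343551; φ = atan2(−cos α − cos β, d + sin α + sin β) − atan2(−2, p) = 0.215202 rad; t = (φ − α) mod 2π = 5.305792 rad, q = (φ − β) mod 2π = 0.729538 rad → L = 4.95·(5.305792 + 3.343551 + 0.729538) = 4.95·9.378881 = 46.425463 m
RSL: p² = d² − 2 + 2cos(α−β) − 2d(sin α + sin β) = 5.482734; p = √p² = 2.341524; φ = atan2(cos α + cos β, d − sin α − sin β) − atan2(2, p) = -0.292504 rad; t = (α − φ) mod 2π = 1.485100 rad, q = (β − φ) mod 2π = 6.061353 rad → L = 4.95·(1.485100 + 2.341524 + 6.061353) = 4.95·9.887977 = 48.945487 m
RLR: c = (6 − d² + 2cos(α−β) + 2d(sin α − sin β))/8 = 0.547742; p = 2π − arccos c = 5.292052 rad; φ = atan2(cos α − cos β, d − sin α + sin β) = -0.266737 rad; t = (α − φ + p/2) mod 2π = 4.105358 rad, q = (α − β − t + p) mod 2π = 2.893626 rad → L = 4.95·(4.105358 + 5.292052 + 2.893626) = 4.95·12.291036 = 60.840626 m
LRL: c = (6 − d² + 2cos(α−β) − 2d(sin α − sin β))/8 = -1.766216, |c| > 1 → infeasible
Shortest: RSR with L = 17.864813 m ≈ 17.8648 m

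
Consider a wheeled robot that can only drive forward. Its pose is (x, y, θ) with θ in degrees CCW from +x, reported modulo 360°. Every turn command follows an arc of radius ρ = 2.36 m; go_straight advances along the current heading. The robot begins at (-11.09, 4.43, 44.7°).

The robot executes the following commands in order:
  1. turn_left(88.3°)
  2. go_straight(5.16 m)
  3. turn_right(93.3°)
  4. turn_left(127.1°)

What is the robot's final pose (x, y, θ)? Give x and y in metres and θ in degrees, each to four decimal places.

set_pose: (x, y, θ) = (-11.0900, 4.4300, 44.7000°), ρ = 2.36
turn_left(88.3°): centre at ρ to the left, rotate +88.3° → (-11.0240, 7.7170, 133.0000°)
go_straight(5.16): x += 5.16·cos θ, y += 5.16·sin θ → (-14.5431, 11.4908, 133.0000°)
turn_right(93.3°): centre at ρ to the right, rotate −93.3° → (-14.3246, 14.9161, 39.7000°)
turn_left(127.1°): centre at ρ to the left, rotate +127.1° → (-15.2932, 19.0295, 166.8000°)

(-15.2932, 19.0295, 166.8000°)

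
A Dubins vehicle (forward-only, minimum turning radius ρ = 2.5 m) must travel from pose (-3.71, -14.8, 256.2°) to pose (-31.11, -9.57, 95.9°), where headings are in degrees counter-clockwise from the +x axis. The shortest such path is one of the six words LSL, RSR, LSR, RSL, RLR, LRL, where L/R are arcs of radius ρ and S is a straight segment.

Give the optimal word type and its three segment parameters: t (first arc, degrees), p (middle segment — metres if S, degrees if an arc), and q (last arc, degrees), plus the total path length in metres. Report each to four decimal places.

RSR: t = 88.4709°, p = 23.0111 m, q = 71.8291°, L = 30.0055 m

Let ψ = atan2(Δy, Δx) = atan2(5.23, -27.40) = 169.1936° be the start→goal bearing.
Normalize: d = |goal − start| / ρ = 27.894675/2.5 = 11.157870, α = (θ_start − ψ) mod 360° = 87.0064° = 1.518548 rad, β = (θ_goal − ψ) mod 360° = 286.7064° = 5.003971 rad.
Common terms: sin α = 0.998635, cos α = 0.052224, sin β = -0.957790, cos β = 0.287467, cos(α−β) = -0.941471, d² = 124.498064. Work in radians in the unit-radius frame; every candidate has L = ρ·(t + p + q).
LSL: p² = 2 + d² − 2cos(α−β) + 2d(sin α − sin β) = 172.040094; p = √p² = 13.116406; φ = atan2(cos β − cos α, d + sin α − sin β) = 0.017936 rad; t = (φ − α) mod 2π = 4.782573 rad, q = (β − φ) mod 2π = 4.986035 rad → L = 2.5·(4.782573 + 13.116406 + 4.986035) = 2.5·22.885013 = 57.212533 m
RSR: p² = 2 + d² − 2cos(α−β) + 2d(sin β − sin α) = 84.721916; p = √p² = 9.204451; φ = atan2(cos α − cos β, d − sin α + sin β) = -0.025560 rad; t = (α − φ) mod 2π = 1.544108 rad, q = (φ − β) mod 2π = 1.253654 rad → L = 2.5·(1.544108 + 9.204451 + 1.253654) = 2.5·12.002214 = 30.005534 m
LSR: p² = d² − 2 + 2cos(α−β) + 2d(sin α + sin β) = 121.526609; p = √p² = 11.023911; φ = atan2(−cos α − cos β, d + sin α + sin β) − atan2(−2, p) = 0.149148 rad; t = (φ − α) mod 2π = 4.913785 rad, q = (φ − β) mod 2π = 1.428363 rad → L = 2.5·(4.913785 + 11.023911 + 1.428363) = 2.5·17.366059 = 43.415146 m
RSL: p² = d² − 2 + 2cos(α−β) − 2d(sin α + sin β) = 119.703637; p = √p² = 10.940916; φ = atan2(cos α + cos β, d − sin α − sin β) − atan2(2, p) = -0.150257 rad; t = (α − φ) mod 2π = 1.668805 rad, q = (β − φ) mod 2π = 5.154228 rad → L = 2.5·(1.668805 + 10.940916 + 5.154228) = 2.5·17.763949 = 44.409873 m
RLR: c = (6 − d² + 2cos(α−β) + 2d(sin α − sin β))/8 = -9.590239, |c| > 1 → infeasible
LRL: c = (6 − d² + 2cos(α−β) − 2d(sin α − sin β))/8 = -20.505012, |c| > 1 → infeasible
Shortest: RSR with L = 30.005534 m ≈ 30.0055 m
Convert RSR to answer units (arcs ×180/π): t = 1.544108·180/π = 88.4709°, p = ρ·p = 2.5·9.204451 = 23.0111 m, q = 1.253654·180/π = 71.8291°, L = 30.0055 m.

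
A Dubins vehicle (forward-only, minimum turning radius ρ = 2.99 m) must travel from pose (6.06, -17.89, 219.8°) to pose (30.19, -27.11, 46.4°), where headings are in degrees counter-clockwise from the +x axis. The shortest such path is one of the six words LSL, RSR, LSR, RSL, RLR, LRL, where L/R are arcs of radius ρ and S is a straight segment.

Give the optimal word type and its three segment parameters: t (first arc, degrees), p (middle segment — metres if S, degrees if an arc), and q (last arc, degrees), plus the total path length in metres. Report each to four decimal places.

Let ψ = atan2(Δy, Δx) = atan2(-9.22, 24.13) = -20.9117° be the start→goal bearing.
Normalize: d = |goal − start| / ρ = 25.831479/2.99 = 8.639291, α = (θ_start − ψ) mod 360° = 240.7117° = 4.201212 rad, β = (θ_goal − ψ) mod 360° = 67.3117° = 1.174811 rad.
Common terms: sin α = -0.872169, cos α = -0.489204, sin β = 0.922617, cos β = 0.385718, cos(α−β) = -0.993373, d² = 74.637342. Work in radians in the unit-radius frame; every candidate has L = ρ·(t + p + q).
LSL: p² = 2 + d² − 2cos(α−β) + 2d(sin α − sin β) = 47.612729; p = √p² = 6.900198; φ = atan2(cos β − cos α, d + sin α − sin β) = 0.127139 rad; t = (φ − α) mod 2π = 2.209112 rad, q = (β − φ) mod 2π = 1.047672 rad → L = 2.99·(2.209112 + 6.900198 + 1.047672) = 2.99·10.156982 = 30.369377 m
RSR: p² = 2 + d² − 2cos(α−β) + 2d(sin β − sin α) = 109.635445; p = √p² = 10.470695; φ = atan2(cos α − cos β, d − sin α + sin β) = -0.083657 rad; t = (α − φ) mod 2π = 4.284868 rad, q = (φ − β) mod 2π = 5.024718 rad → L = 2.99·(4.284868 + 10.470695 + 5.024718) = 2.99·19.780281 = 59.143040 m
LSR: p² = d² − 2 + 2cos(α−β) + 2d(sin α + sin β) = 71.522261; p = √p² = 8.457083; φ = atan2(−cos α − cos β, d + sin α + sin β) − atan2(−2, p) = 0.244130 rad; t = (φ − α) mod 2π = 2.326104 rad, q = (φ − β) mod 2π = 5.352505 rad → L = 2.99·(2.326104 + 8.457083 + 5.352505) = 2.99·16.135692 = 48.245719 m
RSL: p² = d² − 2 + 2cos(α−β) − 2d(sin α + sin β) = 69.778932; p = √p² = 8.353378; φ = atan2(cos α + cos β, d − sin α − sin β) − atan2(2, p) = -0.247049 rad; t = (α − φ) mod 2π = 4.448261 rad, q = (β − φ) mod 2π = 1.421860 rad → L = 2.99·(4.448261 + 8.353378 + 1.421860) = 2.99·14.223499 = 42.528261 m
RLR: c = (6 − d² + 2cos(α−β) + 2d(sin α − sin β))/8 = -12.704431, |c| > 1 → infeasible
LRL: c = (6 − d² + 2cos(α−β) − 2d(sin α − sin β))/8 = -4.951591, |c| > 1 → infeasible
Shortest: LSL with L = 30.369377 m ≈ 30.3694 m
Convert LSL to answer units (arcs ×180/π): t = 2.209112·180/π = 126.5728°, p = ρ·p = 2.99·6.900198 = 20.6316 m, q = 1.047672·180/π = 60.0272°, L = 30.3694 m.

LSL: t = 126.5728°, p = 20.6316 m, q = 60.0272°, L = 30.3694 m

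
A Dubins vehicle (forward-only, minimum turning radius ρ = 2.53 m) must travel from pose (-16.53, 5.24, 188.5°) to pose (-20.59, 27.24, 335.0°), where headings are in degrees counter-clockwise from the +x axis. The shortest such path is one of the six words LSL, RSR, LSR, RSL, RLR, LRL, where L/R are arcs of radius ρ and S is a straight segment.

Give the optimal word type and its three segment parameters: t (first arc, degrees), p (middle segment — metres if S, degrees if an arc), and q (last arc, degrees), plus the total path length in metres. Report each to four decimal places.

RSR: t = 83.0497°, p = 17.8499 m, q = 130.4503°, L = 27.2774 m

Let ψ = atan2(Δy, Δx) = atan2(22.00, -4.06) = 100.4560° be the start→goal bearing.
Normalize: d = |goal − start| / ρ = 22.371491/2.53 = 8.842486, α = (θ_start − ψ) mod 360° = 88.0440° = 1.536657 rad, β = (θ_goal − ψ) mod 360° = 234.5440° = 4.093564 rad.
Common terms: sin α = 0.999417, cos α = 0.034133, sin β = -0.814561, cos β = -0.580078, cos(α−β) = -0.833886, d² = 78.189567. Work in radians in the unit-radius frame; every candidate has L = ρ·(t + p + q).
LSL: p² = 2 + d² − 2cos(α−β) + 2d(sin α − sin β) = 113.937494; p = √p² = 10.674151; φ = atan2(cos β − cos α, d + sin α − sin β) = -0.057574 rad; t = (φ − α) mod 2π = 4.688955 rad, q = (β − φ) mod 2π = 4.151138 rad → L = 2.53·(4.688955 + 10.674151 + 4.151138) = 2.53·19.514243 = 49.371036 m
RSR: p² = 2 + d² − 2cos(α−β) + 2d(sin β − sin α) = 49.777183; p = √p² = 7.055295; φ = atan2(cos α − cos β, d − sin α + sin β) = 0.087167 rad; t = (α − φ) mod 2π = 1.449490 rad, q = (φ − β) mod 2π = 2.276788 rad → L = 2.53·(1.449490 + 7.055295 + 2.276788) = 2.53·10.781573 = 27.277379 m
LSR: p² = d² − 2 + 2cos(α−β) + 2d(sin α + sin β) = 77.790977; p = √p² = 8.819919; φ = atan2(−cos α − cos β, d + sin α + sin β) − atan2(−2, p) = 0.283392 rad; t = (φ − α) mod 2π = 5.029920 rad, q = (φ − β) mod 2π = 2.473013 rad → L = 2.53·(5.029920 + 8.819919 + 2.473013) = 2.53·16.322852 = 41.296815 m
RSL: p² = d² − 2 + 2cos(α−β) − 2d(sin α + sin β) = 71.252614; p = √p² = 8.441126; φ = atan2(cos α + cos β, d − sin α − sin β) − atan2(2, p) = -0.295621 rad; t = (α − φ) mod 2π = 1.832278 rad, q = (β − φ) mod 2π = 4.389186 rad → L = 2.53·(1.832278 + 8.441126 + 4.389186) = 2.53·14.662590 = 37.096353 m
RLR: c = (6 − d² + 2cos(α−β) + 2d(sin α − sin β))/8 = -5.222148, |c| > 1 → infeasible
LRL: c = (6 − d² + 2cos(α−β) − 2d(sin α − sin β))/8 = -13.242187, |c| > 1 → infeasible
Shortest: RSR with L = 27.277379 m ≈ 27.2774 m
Convert RSR to answer units (arcs ×180/π): t = 1.449490·180/π = 83.0497°, p = ρ·p = 2.53·7.055295 = 17.8499 m, q = 2.276788·180/π = 130.4503°, L = 27.2774 m.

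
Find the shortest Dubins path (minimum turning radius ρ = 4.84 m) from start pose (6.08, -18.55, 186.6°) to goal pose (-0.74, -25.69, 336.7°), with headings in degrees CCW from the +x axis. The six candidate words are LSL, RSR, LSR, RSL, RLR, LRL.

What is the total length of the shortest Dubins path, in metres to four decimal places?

24.1059 m

Let ψ = atan2(Δy, Δx) = atan2(-7.14, -6.82) = -133.6869° be the start→goal bearing.
Normalize: d = |goal − start| / ρ = 9.873804/4.84 = 2.040042, α = (θ_start − ψ) mod 360° = 320.2869° = 5.590060 rad, β = (θ_goal − ψ) mod 360° = 110.3869° = 1.926614 rad.
Common terms: sin α = -0.638944, cos α = 0.769253, sin β = 0.937362, cos β = -0.348357, cos(α−β) = -0.866897, d² = 4.161772. Work in radians in the unit-radius frame; every candidate has L = ρ·(t + p + q).
LSL: p² = 2 + d² − 2cos(α−β) + 2d(sin α − sin β) = 1.464103; p = √p² = 1.210001; φ = atan2(cos β − cos α, d + sin α − sin β) = -1.177481 rad; t = (φ − α) mod 2π = 5.798829 rad, q = (β − φ) mod 2π = 3.104095 rad → L = 4.84·(5.798829 + 1.210001 + 3.104095) = 4.84·10.112926 = 48.946561 m
RSR: p² = 2 + d² − 2cos(α−β) + 2d(sin β − sin α) = 14.327027; p = √p² = 3.785106; φ = atan2(cos α − cos β, d − sin α + sin β) = 0.299733 rad; t = (α − φ) mod 2π = 5.290327 rad, q = (φ − β) mod 2π = 4.656304 rad → L = 4.84·(5.290327 + 3.785106 + 4.656304) = 4.84·13.731737 = 66.461609 m
LSR: p² = d² − 2 + 2cos(α−β) + 2d(sin α + sin β) = 1.645547; p = √p² = 1.282789; φ = atan2(−cos α − cos β, d + sin α + sin β) − atan2(−2, p) = 0.822413 rad; t = (φ − α) mod 2π = 1.515538 rad, q = (φ − β) mod 2π = 5.178984 rad → L = 4.84·(1.515538 + 1.282789 + 5.178984) = 4.84·7.977310 = 38.610183 m
RSL: p² = d² − 2 + 2cos(α−β) − 2d(sin α + sin β) = -0.789591 < 0 → infeasible
RLR: c = (6 − d² + 2cos(α−β) + 2d(sin α − sin β))/8 = -0.790878; p = 2π − arccos c = 3.800146 rad; φ = atan2(cos α − cos β, d − sin α + sin β) = 0.299733 rad; t = (α − φ + p/2) mod 2π = 0.907215 rad, q = (α − β − t + p) mod 2π = 0.273192 rad → L = 4.84·(0.907215 + 3.800146 + 0.273192) = 4.84·4.980553 = 24.105875 m
LRL: c = (6 − d² + 2cos(α−β) − 2d(sin α − sin β))/8 = 0.816987; p = 2π − arccos c = 5.668556 rad; φ = atan2(cos β − cos α, d + sin α − sin β) = -1.177481 rad; t = (φ − α + p/2) mod 2π = 2.349922 rad, q = (β − α − t + p) mod 2π = 5.938373 rad → L = 4.84·(2.349922 + 5.668556 + 5.938373) = 4.84·13.956851 = 67.551157 m
Shortest: RLR with L = 24.105875 m ≈ 24.1059 m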